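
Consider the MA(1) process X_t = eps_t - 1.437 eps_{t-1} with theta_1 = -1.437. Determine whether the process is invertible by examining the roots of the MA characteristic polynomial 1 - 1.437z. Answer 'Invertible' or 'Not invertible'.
\text{Not invertible}

The MA(q) characteristic polynomial is P(z) = 1 - 1.437z.
Invertibility requires all roots to lie outside the unit circle, i.e. |z| > 1 for every root.
This is linear in z: 1 + (-1.437) z = 0  =>  z = -1/(-1.437) = 0.695894,  |z| = 0.695894.
Moduli of all roots: 0.6959.
All moduli strictly greater than 1? No.
Verdict: Not invertible.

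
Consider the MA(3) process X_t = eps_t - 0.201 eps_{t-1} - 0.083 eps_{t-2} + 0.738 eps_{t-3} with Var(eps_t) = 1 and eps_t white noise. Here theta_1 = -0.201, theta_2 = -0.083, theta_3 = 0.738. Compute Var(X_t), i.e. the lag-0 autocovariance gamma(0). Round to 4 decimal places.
\gamma(0) = 1.5919

For an MA(q) process X_t = eps_t + sum_i theta_i eps_{t-i} with
Var(eps_t) = sigma^2, the variance is
  gamma(0) = sigma^2 * (1 + sum_i theta_i^2).
  sum_i theta_i^2 = (-0.201)^2 + (-0.083)^2 + (0.738)^2 = 0.040401 + 0.006889 + 0.544644 = 0.591934.
  gamma(0) = 1 * (1 + 0.591934) = 1 * 1.591934 = 1.591934, which rounds to 1.5919.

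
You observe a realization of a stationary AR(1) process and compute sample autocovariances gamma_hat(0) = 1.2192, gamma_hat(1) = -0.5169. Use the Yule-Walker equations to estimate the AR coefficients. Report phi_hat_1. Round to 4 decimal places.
\hat\phi_{1} = -0.4240

The Yule-Walker equations for an AR(p) process read, in matrix form,
  Gamma_p phi = r_p,   with   (Gamma_p)_{ij} = gamma(|i - j|),
                       (r_p)_i = gamma(i),   i,j = 1..p.
Substitute the sample gammas (Toeplitz matrix and right-hand side of size 1):
  Gamma_p = [[1.2192]]
  r_p     = [-0.5169]
With p = 1 this is the single equation gamma(0) phi_1 = gamma(1):
  phi_hat_1 = gamma(1) / gamma(0) = -0.5169 / 1.2192 = -0.4240.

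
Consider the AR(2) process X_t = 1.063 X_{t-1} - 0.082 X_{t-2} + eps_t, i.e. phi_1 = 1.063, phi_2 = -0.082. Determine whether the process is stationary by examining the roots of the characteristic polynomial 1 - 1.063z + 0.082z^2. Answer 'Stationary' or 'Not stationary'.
\text{Stationary}

The AR(p) characteristic polynomial is P(z) = 1 - 1.063z + 0.082z^2.
Stationarity requires all roots to lie outside the unit circle, i.e. |z| > 1 for every root.
Set 1 + (-1.063) z + (0.082) z^2 = 0, i.e. a z^2 + b z + c = 0 with a = 0.082, b = -1.063, c = 1.
Discriminant D = b^2 - 4ac = (-1.063)^2 - 4*(0.082)*1 = 1.129969 - (0.328) = 0.801969.
D >= 0, so the roots are real: z = (-b +/- sqrt(D)) / (2a) = (1.063 +/- 0.895527) / (0.164).
  z_1 = (1.063 + 0.895527) / (0.164) = 11.9422,   |z_1| = 11.9422.
  z_2 = (1.063 - 0.895527) / (0.164) = 1.0212,   |z_2| = 1.0212.
Moduli of all roots: 11.9422, 1.0212.
All moduli strictly greater than 1? Yes.
Verdict: Stationary.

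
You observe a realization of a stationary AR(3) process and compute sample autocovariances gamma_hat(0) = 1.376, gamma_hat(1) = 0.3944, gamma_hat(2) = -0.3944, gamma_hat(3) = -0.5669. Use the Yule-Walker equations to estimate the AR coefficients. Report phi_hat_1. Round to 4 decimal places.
\hat\phi_{1} = 0.3070

The Yule-Walker equations for an AR(p) process read, in matrix form,
  Gamma_p phi = r_p,   with   (Gamma_p)_{ij} = gamma(|i - j|),
                       (r_p)_i = gamma(i),   i,j = 1..p.
Substitute the sample gammas (Toeplitz matrix and right-hand side of size 3):
  Gamma_p = [[1.376, 0.3944, -0.3944], [0.3944, 1.376, 0.3944], [-0.3944, 0.3944, 1.376]]
  r_p     = [0.3944, -0.3944, -0.5669]
Written out (R1..R3):
  (R1) 1.376 phi_1 + 0.3944 phi_2 - 0.3944 phi_3 = 0.3944
  (R2) 0.3944 phi_1 + 1.376 phi_2 + 0.3944 phi_3 = -0.3944
  (R3) -0.3944 phi_1 + 0.3944 phi_2 + 1.376 phi_3 = -0.5669
Gaussian elimination:
  R2 <- R2 - (0.3944/1.376) R1 = R2 - (0.286628) R1:  1.262954 phi_2 + 0.507446 phi_3 = -0.507446
  R3 <- R3 - (-0.3944/1.376) R1 = R3 - (-0.286628) R1:  0.507446 phi_2 + 1.262954 phi_3 = -0.453854
  R3 <- R3 - (0.507446/1.262954) R2 = R3 - (0.401793) R2:  1.059066 phi_3 = -0.249966
Back-substitution:
  phi_hat_3 = -0.249966 / 1.059066 = -0.236025
  phi_hat_2 = (-0.507446 - (0.507446)(-0.236025)) / 1.262954 = -0.30696
  phi_hat_1 = (0.3944 - (0.3944)(-0.30696) - (-0.3944)(-0.236025)) / 1.376 = 0.30696
So phi_hat = [0.3070, -0.3070, -0.2360].
Therefore phi_hat_1 = 0.3070.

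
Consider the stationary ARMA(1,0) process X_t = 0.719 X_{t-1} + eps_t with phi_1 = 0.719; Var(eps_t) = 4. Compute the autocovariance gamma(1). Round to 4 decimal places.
\gamma(1) = 5.9540

Multiply the model equation by X_{t-k} and take expectations. With theta_0 = psi_0 = 1 and psi_j the MA(infinity) weights, this gives
  gamma(k) - sum_i phi_i gamma(k-i) = c_k,
  c_k = sigma^2 * sum_{j=k..q} theta_j psi_{j-k}   (c_k = 0 for k > q),
using gamma(-m) = gamma(m).
Pure AR (q = 0): c_0 = sigma^2 = 4, c_k = 0 for k >= 1.
Equations for k = 0 and k = 1 (AR order 1):
  gamma(0) = phi_1 gamma(1) + c_0
  gamma(1) = phi_1 gamma(0) + c_1
Substituting the second into the first: gamma(0) (1 - phi_1^2) = c_0 + phi_1 c_1, so
  gamma(0) = c_0 / (1 - phi_1^2) = 4 / (1 - (0.719)^2) = 4 / 0.483039 = 8.280905.
  gamma(1) = phi_1 gamma(0) = (0.719)(8.280905) = 5.953971.
Therefore gamma(1) = 5.9540 (to 4 decimal places).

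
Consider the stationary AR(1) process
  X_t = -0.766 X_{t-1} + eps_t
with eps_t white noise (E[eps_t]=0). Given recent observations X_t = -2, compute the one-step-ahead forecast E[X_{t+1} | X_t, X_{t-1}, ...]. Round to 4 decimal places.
E[X_{t+1} \mid \mathcal F_t] = 1.5320

For an AR(p) model X_t = c + sum_i phi_i X_{t-i} + eps_t, the
one-step-ahead conditional mean is
  E[X_{t+1} | X_t, ...] = c + sum_i phi_i X_{t+1-i}.
Substitute known values:
  E[X_{t+1} | ...] = (-0.766) * (-2)
                   = 1.5320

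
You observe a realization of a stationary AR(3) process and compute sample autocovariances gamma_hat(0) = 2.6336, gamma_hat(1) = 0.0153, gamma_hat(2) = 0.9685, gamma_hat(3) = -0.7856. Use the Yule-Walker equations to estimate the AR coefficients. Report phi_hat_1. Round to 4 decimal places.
\hat\phi_{1} = 0.1320

The Yule-Walker equations for an AR(p) process read, in matrix form,
  Gamma_p phi = r_p,   with   (Gamma_p)_{ij} = gamma(|i - j|),
                       (r_p)_i = gamma(i),   i,j = 1..p.
Substitute the sample gammas (Toeplitz matrix and right-hand side of size 3):
  Gamma_p = [[2.6336, 0.0153, 0.9685], [0.0153, 2.6336, 0.0153], [0.9685, 0.0153, 2.6336]]
  r_p     = [0.0153, 0.9685, -0.7856]
Written out (R1..R3):
  (R1) 2.6336 phi_1 + 0.0153 phi_2 + 0.9685 phi_3 = 0.0153
  (R2) 0.0153 phi_1 + 2.6336 phi_2 + 0.0153 phi_3 = 0.9685
  (R3) 0.9685 phi_1 + 0.0153 phi_2 + 2.6336 phi_3 = -0.7856
Gaussian elimination:
  R2 <- R2 - (0.0153/2.6336) R1 = R2 - (0.00581) R1:  2.633511 phi_2 + 0.009673 phi_3 = 0.968411
  R3 <- R3 - (0.9685/2.6336) R1 = R3 - (0.367748) R1:  0.009673 phi_2 + 2.277436 phi_3 = -0.791227
  R3 <- R3 - (0.009673/2.633511) R2 = R3 - (0.003673) R2:  2.277401 phi_3 = -0.794784
Back-substitution:
  phi_hat_3 = -0.794784 / 2.277401 = -0.348987
  phi_hat_2 = (0.968411 - (0.009673)(-0.348987)) / 2.633511 = 0.369008
  phi_hat_1 = (0.0153 - (0.0153)(0.369008) - (0.9685)(-0.348987)) / 2.6336 = 0.132005
So phi_hat = [0.1320, 0.3690, -0.3490].
Therefore phi_hat_1 = 0.1320.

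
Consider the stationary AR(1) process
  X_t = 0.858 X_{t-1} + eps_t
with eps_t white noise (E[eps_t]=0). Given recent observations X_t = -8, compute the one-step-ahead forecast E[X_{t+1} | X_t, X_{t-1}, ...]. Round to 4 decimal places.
E[X_{t+1} \mid \mathcal F_t] = -6.8640

For an AR(p) model X_t = c + sum_i phi_i X_{t-i} + eps_t, the
one-step-ahead conditional mean is
  E[X_{t+1} | X_t, ...] = c + sum_i phi_i X_{t+1-i}.
Substitute known values:
  E[X_{t+1} | ...] = (0.858) * (-8)
                   = -6.8640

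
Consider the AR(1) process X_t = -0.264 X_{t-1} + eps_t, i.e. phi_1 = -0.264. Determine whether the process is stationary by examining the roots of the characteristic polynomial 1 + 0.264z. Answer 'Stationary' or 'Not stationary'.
\text{Stationary}

The AR(p) characteristic polynomial is P(z) = 1 + 0.264z.
Stationarity requires all roots to lie outside the unit circle, i.e. |z| > 1 for every root.
This is linear in z: 1 + (0.264) z = 0  =>  z = -1/(0.264) = -3.787879,  |z| = 3.787879.
Moduli of all roots: 3.7879.
All moduli strictly greater than 1? Yes.
Verdict: Stationary.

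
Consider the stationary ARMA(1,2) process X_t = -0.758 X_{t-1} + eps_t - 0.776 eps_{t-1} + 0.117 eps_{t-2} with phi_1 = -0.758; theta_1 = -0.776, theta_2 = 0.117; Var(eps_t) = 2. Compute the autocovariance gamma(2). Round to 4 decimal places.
\gamma(2) = 9.9595

Multiply the model equation by X_{t-k} and take expectations. With theta_0 = psi_0 = 1 and psi_j the MA(infinity) weights, this gives
  gamma(k) - sum_i phi_i gamma(k-i) = c_k,
  c_k = sigma^2 * sum_{j=k..q} theta_j psi_{j-k}   (c_k = 0 for k > q),
using gamma(-m) = gamma(m).
psi-weights needed (psi_j = theta_j + sum_i phi_i psi_{j-i}):
  psi_1 = theta_1 + phi_1 = -0.776 + (-0.758) = -1.534
  psi_2 = theta_2 + phi_1 psi_1 = 0.117 + (-0.758)(-1.534) = 1.279772
Right-hand sides:
  c_0 = sigma^2 (1 + theta_1 psi_1 + theta_2 psi_2) = 2 * (1 + (-0.776)(-1.534) + (0.117)(1.279772)) = 2 * 2.340117 = 4.680235
  c_1 = sigma^2 (theta_1 + theta_2 psi_1) = 2 * (-0.776 + (0.117)(-1.534)) = -1.910956
  c_2 = sigma^2 theta_2 = 2 * (0.117) = 0.234
Equations for k = 0 and k = 1 (AR order 1):
  gamma(0) = phi_1 gamma(1) + c_0
  gamma(1) = phi_1 gamma(0) + c_1
Substituting the second into the first: gamma(0) (1 - phi_1^2) = c_0 + phi_1 c_1, so
  gamma(0) = (c_0 + phi_1 c_1) / (1 - phi_1^2) = (4.680235 + (-0.758)(-1.910956)) / (1 - (-0.758)^2) = 6.128739 / 0.425436 = 14.405784.
  gamma(1) = phi_1 gamma(0) + c_1 = (-0.758)(14.405784) + (-1.910956) = -12.830541.
For k = 2: gamma(2) = phi_1 gamma(1) + c_2
  = (-0.758)(-12.830541) + (0.234) = 9.95955.
Therefore gamma(2) = 9.9595 (to 4 decimal places).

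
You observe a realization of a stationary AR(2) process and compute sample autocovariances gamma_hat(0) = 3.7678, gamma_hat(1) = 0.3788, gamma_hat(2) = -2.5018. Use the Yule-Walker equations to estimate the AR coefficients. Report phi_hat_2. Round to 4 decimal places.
\hat\phi_{2} = -0.6810

The Yule-Walker equations for an AR(p) process read, in matrix form,
  Gamma_p phi = r_p,   with   (Gamma_p)_{ij} = gamma(|i - j|),
                       (r_p)_i = gamma(i),   i,j = 1..p.
Substitute the sample gammas (Toeplitz matrix and right-hand side of size 2):
  Gamma_p = [[3.7678, 0.3788], [0.3788, 3.7678]]
  r_p     = [0.3788, -2.5018]
Written out:
  3.7678 phi_1 + 0.3788 phi_2 = 0.3788
  0.3788 phi_1 + 3.7678 phi_2 = -2.5018
Solve by Cramer's rule:
  det = gamma(0)^2 - gamma(1)^2 = (3.7678)^2 - (0.3788)^2 = 14.19631684 - 0.14348944 = 14.0528274
  phi_hat_1 = [gamma(1) gamma(0) - gamma(1) gamma(2)] / det = [(0.3788)(3.7678) - (0.3788)(-2.5018)] / 14.0528274 = 2.37492448 / 14.0528274 = 0.169
  phi_hat_2 = [gamma(0) gamma(2) - gamma(1)^2] / det = [(3.7678)(-2.5018) - (0.3788)^2] / 14.0528274 = -9.56977148 / 14.0528274 = -0.681
So phi_hat = [0.1690, -0.6810].
Therefore phi_hat_2 = -0.6810.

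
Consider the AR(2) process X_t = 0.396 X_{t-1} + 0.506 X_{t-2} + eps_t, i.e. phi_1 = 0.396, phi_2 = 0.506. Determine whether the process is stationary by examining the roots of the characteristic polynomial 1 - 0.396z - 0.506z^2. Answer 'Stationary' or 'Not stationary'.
\text{Stationary}

The AR(p) characteristic polynomial is P(z) = 1 - 0.396z - 0.506z^2.
Stationarity requires all roots to lie outside the unit circle, i.e. |z| > 1 for every root.
Set 1 + (-0.396) z + (-0.506) z^2 = 0, i.e. a z^2 + b z + c = 0 with a = -0.506, b = -0.396, c = 1.
Discriminant D = b^2 - 4ac = (-0.396)^2 - 4*(-0.506)*1 = 0.156816 - (-2.024) = 2.180816.
D >= 0, so the roots are real: z = (-b +/- sqrt(D)) / (2a) = (0.396 +/- 1.476759) / (-1.012).
  z_1 = (0.396 + 1.476759) / (-1.012) = -1.8506,   |z_1| = 1.8506.
  z_2 = (0.396 - 1.476759) / (-1.012) = 1.0679,   |z_2| = 1.0679.
Moduli of all roots: 1.8506, 1.0679.
All moduli strictly greater than 1? Yes.
Verdict: Stationary.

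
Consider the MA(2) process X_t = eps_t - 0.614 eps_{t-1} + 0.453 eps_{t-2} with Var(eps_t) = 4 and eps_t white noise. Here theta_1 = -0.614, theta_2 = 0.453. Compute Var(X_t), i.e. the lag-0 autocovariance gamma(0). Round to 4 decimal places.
\gamma(0) = 6.3288

For an MA(q) process X_t = eps_t + sum_i theta_i eps_{t-i} with
Var(eps_t) = sigma^2, the variance is
  gamma(0) = sigma^2 * (1 + sum_i theta_i^2).
  sum_i theta_i^2 = (-0.614)^2 + (0.453)^2 = 0.376996 + 0.205209 = 0.582205.
  gamma(0) = 4 * (1 + 0.582205) = 4 * 1.582205 = 6.32882, which rounds to 6.3288.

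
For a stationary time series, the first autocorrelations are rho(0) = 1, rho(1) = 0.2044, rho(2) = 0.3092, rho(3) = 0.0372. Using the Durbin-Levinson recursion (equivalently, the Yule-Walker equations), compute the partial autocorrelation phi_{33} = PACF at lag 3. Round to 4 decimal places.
\phi_{33} = -0.0740

The PACF at lag k is phi_{kk}, the last component of the solution
to the Yule-Walker system G_k phi = r_k where
  (G_k)_{ij} = rho(|i - j|), (r_k)_i = rho(i), i,j = 1..k.
Equivalently, Durbin-Levinson gives phi_{kk} iteratively:
  phi_{11} = rho(1)
  phi_{kk} = [rho(k) - sum_{j=1..k-1} phi_{k-1,j} rho(k-j)]
            / [1 - sum_{j=1..k-1} phi_{k-1,j} rho(j)],
  phi_{k,j} = phi_{k-1,j} - phi_{kk} phi_{k-1,k-j},  j = 1..k-1.
Step k = 1:
  phi_11 = rho(1) = 0.2044.
Step k = 2:
  phi_22 = [rho(2) - phi_11 rho(1)] / [1 - phi_11 rho(1)] = [0.3092 - (0.2044)(0.2044)] / [1 - (0.2044)(0.2044)]
         = 0.26742064 / 0.95822064 = 0.27908.
  Update: phi_21 = phi_11 - phi_22 phi_11 = 0.2044 - (0.27908)(0.2044) = 0.147356.
Step k = 3:
  phi_33 = [rho(3) - phi_21 rho(2) - phi_22 rho(1)] / [1 - phi_21 rho(1) - phi_22 rho(2)]
    numerator   = 0.0372 - (0.147356)(0.3092) - (0.27908)(0.2044) = -0.0654065
    denominator = 1 - (0.147356)(0.2044) - (0.27908)(0.3092) = 0.88358877
  phi_33 = -0.0654065 / 0.88358877 = -0.074.
Therefore phi_{33} = -0.0740.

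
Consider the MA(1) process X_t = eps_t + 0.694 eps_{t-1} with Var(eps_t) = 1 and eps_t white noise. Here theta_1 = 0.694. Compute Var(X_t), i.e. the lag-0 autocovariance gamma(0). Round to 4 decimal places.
\gamma(0) = 1.4816

For an MA(q) process X_t = eps_t + sum_i theta_i eps_{t-i} with
Var(eps_t) = sigma^2, the variance is
  gamma(0) = sigma^2 * (1 + sum_i theta_i^2).
  sum_i theta_i^2 = (0.694)^2 = 0.481636.
  gamma(0) = 1 * (1 + 0.481636) = 1 * 1.481636 = 1.481636, which rounds to 1.4816.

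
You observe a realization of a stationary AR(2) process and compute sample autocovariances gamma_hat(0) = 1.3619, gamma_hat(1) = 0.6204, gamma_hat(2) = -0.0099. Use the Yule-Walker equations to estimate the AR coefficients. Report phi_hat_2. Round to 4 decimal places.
\hat\phi_{2} = -0.2710

The Yule-Walker equations for an AR(p) process read, in matrix form,
  Gamma_p phi = r_p,   with   (Gamma_p)_{ij} = gamma(|i - j|),
                       (r_p)_i = gamma(i),   i,j = 1..p.
Substitute the sample gammas (Toeplitz matrix and right-hand side of size 2):
  Gamma_p = [[1.3619, 0.6204], [0.6204, 1.3619]]
  r_p     = [0.6204, -0.0099]
Written out:
  1.3619 phi_1 + 0.6204 phi_2 = 0.6204
  0.6204 phi_1 + 1.3619 phi_2 = -0.0099
Solve by Cramer's rule:
  det = gamma(0)^2 - gamma(1)^2 = (1.3619)^2 - (0.6204)^2 = 1.85477161 - 0.38489616 = 1.46987545
  phi_hat_1 = [gamma(1) gamma(0) - gamma(1) gamma(2)] / det = [(0.6204)(1.3619) - (0.6204)(-0.0099)] / 1.46987545 = 0.85106472 / 1.46987545 = 0.579
  phi_hat_2 = [gamma(0) gamma(2) - gamma(1)^2] / det = [(1.3619)(-0.0099) - (0.6204)^2] / 1.46987545 = -0.39837897 / 1.46987545 = -0.271
So phi_hat = [0.5790, -0.2710].
Therefore phi_hat_2 = -0.2710.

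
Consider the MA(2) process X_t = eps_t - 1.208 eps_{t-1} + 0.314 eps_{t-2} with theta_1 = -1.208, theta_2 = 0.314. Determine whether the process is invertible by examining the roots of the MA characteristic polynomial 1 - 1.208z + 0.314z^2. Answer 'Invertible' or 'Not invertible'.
\text{Invertible}

The MA(q) characteristic polynomial is P(z) = 1 - 1.208z + 0.314z^2.
Invertibility requires all roots to lie outside the unit circle, i.e. |z| > 1 for every root.
Set 1 + (-1.208) z + (0.314) z^2 = 0, i.e. a z^2 + b z + c = 0 with a = 0.314, b = -1.208, c = 1.
Discriminant D = b^2 - 4ac = (-1.208)^2 - 4*(0.314)*1 = 1.459264 - (1.256) = 0.203264.
D >= 0, so the roots are real: z = (-b +/- sqrt(D)) / (2a) = (1.208 +/- 0.450848) / (0.628).
  z_1 = (1.208 + 0.450848) / (0.628) = 2.6415,   |z_1| = 2.6415.
  z_2 = (1.208 - 0.450848) / (0.628) = 1.2057,   |z_2| = 1.2057.
Moduli of all roots: 2.6415, 1.2057.
All moduli strictly greater than 1? Yes.
Verdict: Invertible.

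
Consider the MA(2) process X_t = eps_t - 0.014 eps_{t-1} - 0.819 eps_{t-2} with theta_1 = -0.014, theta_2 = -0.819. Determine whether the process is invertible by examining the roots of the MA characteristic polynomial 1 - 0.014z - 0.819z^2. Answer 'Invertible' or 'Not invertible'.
\text{Invertible}

The MA(q) characteristic polynomial is P(z) = 1 - 0.014z - 0.819z^2.
Invertibility requires all roots to lie outside the unit circle, i.e. |z| > 1 for every root.
Set 1 + (-0.014) z + (-0.819) z^2 = 0, i.e. a z^2 + b z + c = 0 with a = -0.819, b = -0.014, c = 1.
Discriminant D = b^2 - 4ac = (-0.014)^2 - 4*(-0.819)*1 = 0.000196 - (-3.276) = 3.276196.
D >= 0, so the roots are real: z = (-b +/- sqrt(D)) / (2a) = (0.014 +/- 1.810027) / (-1.638).
  z_1 = (0.014 + 1.810027) / (-1.638) = -1.1136,   |z_1| = 1.1136.
  z_2 = (0.014 - 1.810027) / (-1.638) = 1.0965,   |z_2| = 1.0965.
Moduli of all roots: 1.1136, 1.0965.
All moduli strictly greater than 1? Yes.
Verdict: Invertible.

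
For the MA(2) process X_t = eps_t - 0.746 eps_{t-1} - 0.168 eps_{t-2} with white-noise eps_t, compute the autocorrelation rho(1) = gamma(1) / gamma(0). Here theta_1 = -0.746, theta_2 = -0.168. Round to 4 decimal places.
\rho(1) = -0.3917

For an MA(q) process with theta_0 = 1, the autocovariance is
  gamma(k) = sigma^2 * sum_{i=0..q-k} theta_i * theta_{i+k},
and rho(k) = gamma(k) / gamma(0). Sigma^2 cancels.
  numerator   = (1)*(-0.746) + (-0.746)*(-0.168) = -0.620672.
  denominator = (1)^2 + (-0.746)^2 + (-0.168)^2 = 1.58474.
  rho(1) = -0.620672 / 1.58474 = -0.3917.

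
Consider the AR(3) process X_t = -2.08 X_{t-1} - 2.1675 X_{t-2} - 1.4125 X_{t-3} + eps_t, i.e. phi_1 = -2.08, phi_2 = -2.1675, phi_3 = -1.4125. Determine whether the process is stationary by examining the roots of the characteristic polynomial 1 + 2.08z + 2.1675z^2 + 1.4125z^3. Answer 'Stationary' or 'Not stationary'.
\text{Not stationary}

The AR(p) characteristic polynomial is P(z) = 1 + 2.08z + 2.1675z^2 + 1.4125z^3.
Stationarity requires all roots to lie outside the unit circle, i.e. |z| > 1 for every root.
Degree 3: look for a simple real root z0 first, then factor out (1 - z/z0) and solve the remaining quadratic.
Testing z0 = -0.8: P(-0.8) = 1 + (2.08)(-0.8) + (2.1675)(-0.8)^2 + (1.4125)(-0.8)^3
  = 1 + (-1.664) + (1.3872) + (-0.7232) = 0.  So z_0 = -0.8 is a root, |z_0| = 0.8.
Divide out the factor (1 + 1.25 z) = (1 - z/z0) (since 1/z0 = -1.25):
  P(z) = (1 + 1.25 z)(1 + (0.83) z + (1.13) z^2)
  [check: z-coef 0.83 - (-1.25) = 2.08; z^2-coef 1.13 - (-1.25)(0.83) = 2.1675; z^3-coef -(-1.25)(1.13) = 1.4125.]
Remaining roots from the quadratic factor 1 + (0.83) z + (1.13) z^2:
  Set 1 + (0.83) z + (1.13) z^2 = 0, i.e. a z^2 + b z + c = 0 with a = 1.13, b = 0.83, c = 1.
  Discriminant D = b^2 - 4ac = (0.83)^2 - 4*(1.13)*1 = 0.6889 - (4.52) = -3.8311.
  D < 0, so the roots are the complex-conjugate pair z = (-b +/- i sqrt(-D)) / (2a) = -0.3673 +/- 0.8661i.
  For a conjugate pair |z|^2 = z * conj(z) = (product of roots) = c/a = 1/(1.13) = 0.884956, so |z| = sqrt(0.884956) = 0.9407 for both roots.
Moduli of all roots: 0.8000, 0.9407, 0.9407.
All moduli strictly greater than 1? No.
Verdict: Not stationary.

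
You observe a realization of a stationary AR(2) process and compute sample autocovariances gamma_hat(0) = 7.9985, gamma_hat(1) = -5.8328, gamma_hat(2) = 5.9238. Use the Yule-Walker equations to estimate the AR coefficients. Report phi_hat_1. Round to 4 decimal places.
\hat\phi_{1} = -0.4040

The Yule-Walker equations for an AR(p) process read, in matrix form,
  Gamma_p phi = r_p,   with   (Gamma_p)_{ij} = gamma(|i - j|),
                       (r_p)_i = gamma(i),   i,j = 1..p.
Substitute the sample gammas (Toeplitz matrix and right-hand side of size 2):
  Gamma_p = [[7.9985, -5.8328], [-5.8328, 7.9985]]
  r_p     = [-5.8328, 5.9238]
Written out:
  7.9985 phi_1 - 5.8328 phi_2 = -5.8328
  -5.8328 phi_1 + 7.9985 phi_2 = 5.9238
Solve by Cramer's rule:
  det = gamma(0)^2 - gamma(1)^2 = (7.9985)^2 - (-5.8328)^2 = 63.97600225 - 34.02155584 = 29.95444641
  phi_hat_1 = [gamma(1) gamma(0) - gamma(1) gamma(2)] / det = [(-5.8328)(7.9985) - (-5.8328)(5.9238)] / 29.95444641 = -12.10131016 / 29.95444641 = -0.404
  phi_hat_2 = [gamma(0) gamma(2) - gamma(1)^2] / det = [(7.9985)(5.9238) - (-5.8328)^2] / 29.95444641 = 13.35995846 / 29.95444641 = 0.446
So phi_hat = [-0.4040, 0.4460].
Therefore phi_hat_1 = -0.4040.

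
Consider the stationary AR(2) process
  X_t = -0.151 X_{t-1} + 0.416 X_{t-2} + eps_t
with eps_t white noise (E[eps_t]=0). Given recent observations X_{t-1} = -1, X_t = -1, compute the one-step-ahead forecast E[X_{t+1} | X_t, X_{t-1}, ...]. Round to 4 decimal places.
E[X_{t+1} \mid \mathcal F_t] = -0.2650

For an AR(p) model X_t = c + sum_i phi_i X_{t-i} + eps_t, the
one-step-ahead conditional mean is
  E[X_{t+1} | X_t, ...] = c + sum_i phi_i X_{t+1-i}.
Substitute known values:
  E[X_{t+1} | ...] = (-0.151) * (-1) + (0.416) * (-1)
                   = -0.2650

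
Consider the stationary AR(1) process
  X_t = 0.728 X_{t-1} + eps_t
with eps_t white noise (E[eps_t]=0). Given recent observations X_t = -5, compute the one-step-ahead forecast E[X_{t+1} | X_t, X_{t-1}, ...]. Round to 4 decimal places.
E[X_{t+1} \mid \mathcal F_t] = -3.6400

For an AR(p) model X_t = c + sum_i phi_i X_{t-i} + eps_t, the
one-step-ahead conditional mean is
  E[X_{t+1} | X_t, ...] = c + sum_i phi_i X_{t+1-i}.
Substitute known values:
  E[X_{t+1} | ...] = (0.728) * (-5)
                   = -3.6400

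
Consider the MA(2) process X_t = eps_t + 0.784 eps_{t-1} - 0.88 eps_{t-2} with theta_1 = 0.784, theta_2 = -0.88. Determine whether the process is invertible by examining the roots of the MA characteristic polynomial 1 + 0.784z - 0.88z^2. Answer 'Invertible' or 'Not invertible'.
\text{Not invertible}

The MA(q) characteristic polynomial is P(z) = 1 + 0.784z - 0.88z^2.
Invertibility requires all roots to lie outside the unit circle, i.e. |z| > 1 for every root.
Set 1 + (0.784) z + (-0.88) z^2 = 0, i.e. a z^2 + b z + c = 0 with a = -0.88, b = 0.784, c = 1.
Discriminant D = b^2 - 4ac = (0.784)^2 - 4*(-0.88)*1 = 0.614656 - (-3.52) = 4.134656.
D >= 0, so the roots are real: z = (-b +/- sqrt(D)) / (2a) = (-0.784 +/- 2.033385) / (-1.76).
  z_1 = (-0.784 + 2.033385) / (-1.76) = -0.7099,   |z_1| = 0.7099.
  z_2 = (-0.784 - 2.033385) / (-1.76) = 1.6008,   |z_2| = 1.6008.
Moduli of all roots: 0.7099, 1.6008.
All moduli strictly greater than 1? No.
Verdict: Not invertible.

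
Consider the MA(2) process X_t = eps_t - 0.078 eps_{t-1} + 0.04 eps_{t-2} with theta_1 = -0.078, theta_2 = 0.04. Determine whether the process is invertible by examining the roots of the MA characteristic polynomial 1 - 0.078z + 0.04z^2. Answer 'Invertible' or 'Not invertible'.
\text{Invertible}

The MA(q) characteristic polynomial is P(z) = 1 - 0.078z + 0.04z^2.
Invertibility requires all roots to lie outside the unit circle, i.e. |z| > 1 for every root.
Set 1 + (-0.078) z + (0.04) z^2 = 0, i.e. a z^2 + b z + c = 0 with a = 0.04, b = -0.078, c = 1.
Discriminant D = b^2 - 4ac = (-0.078)^2 - 4*(0.04)*1 = 0.006084 - (0.16) = -0.153916.
D < 0, so the roots are the complex-conjugate pair z = (-b +/- i sqrt(-D)) / (2a) = 0.975 +/- 4.904i.
For a conjugate pair |z|^2 = z * conj(z) = (product of roots) = c/a = 1/(0.04) = 25, so |z| = sqrt(25) = 5 for both roots.
Moduli of all roots: 5.0000, 5.0000.
All moduli strictly greater than 1? Yes.
Verdict: Invertible.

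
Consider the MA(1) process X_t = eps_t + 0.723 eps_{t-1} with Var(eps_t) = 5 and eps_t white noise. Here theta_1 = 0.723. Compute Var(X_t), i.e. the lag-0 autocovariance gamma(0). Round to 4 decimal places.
\gamma(0) = 7.6136

For an MA(q) process X_t = eps_t + sum_i theta_i eps_{t-i} with
Var(eps_t) = sigma^2, the variance is
  gamma(0) = sigma^2 * (1 + sum_i theta_i^2).
  sum_i theta_i^2 = (0.723)^2 = 0.522729.
  gamma(0) = 5 * (1 + 0.522729) = 5 * 1.522729 = 7.613645, which rounds to 7.6136.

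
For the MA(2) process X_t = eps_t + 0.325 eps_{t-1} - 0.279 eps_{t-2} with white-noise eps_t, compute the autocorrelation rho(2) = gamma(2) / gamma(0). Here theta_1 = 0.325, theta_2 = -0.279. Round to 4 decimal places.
\rho(2) = -0.2357

For an MA(q) process with theta_0 = 1, the autocovariance is
  gamma(k) = sigma^2 * sum_{i=0..q-k} theta_i * theta_{i+k},
and rho(k) = gamma(k) / gamma(0). Sigma^2 cancels.
  numerator   = (1)*(-0.279) = -0.279.
  denominator = (1)^2 + (0.325)^2 + (-0.279)^2 = 1.183466.
  rho(2) = -0.279 / 1.183466 = -0.2357.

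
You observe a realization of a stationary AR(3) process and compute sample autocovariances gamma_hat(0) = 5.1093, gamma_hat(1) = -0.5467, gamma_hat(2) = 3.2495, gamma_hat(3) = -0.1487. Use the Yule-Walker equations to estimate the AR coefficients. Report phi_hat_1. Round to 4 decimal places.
\hat\phi_{1} = -0.1070

The Yule-Walker equations for an AR(p) process read, in matrix form,
  Gamma_p phi = r_p,   with   (Gamma_p)_{ij} = gamma(|i - j|),
                       (r_p)_i = gamma(i),   i,j = 1..p.
Substitute the sample gammas (Toeplitz matrix and right-hand side of size 3):
  Gamma_p = [[5.1093, -0.5467, 3.2495], [-0.5467, 5.1093, -0.5467], [3.2495, -0.5467, 5.1093]]
  r_p     = [-0.5467, 3.2495, -0.1487]
Written out (R1..R3):
  (R1) 5.1093 phi_1 - 0.5467 phi_2 + 3.2495 phi_3 = -0.5467
  (R2) -0.5467 phi_1 + 5.1093 phi_2 - 0.5467 phi_3 = 3.2495
  (R3) 3.2495 phi_1 - 0.5467 phi_2 + 5.1093 phi_3 = -0.1487
Gaussian elimination:
  R2 <- R2 - (-0.5467/5.1093) R1 = R2 - (-0.107001) R1:  5.050803 phi_2 - 0.199 phi_3 = 3.191003
  R3 <- R3 - (3.2495/5.1093) R1 = R3 - (0.635997) R1:  -0.199 phi_2 + 3.042627 phi_3 = 0.199
  R3 <- R3 - (-0.199/5.050803) R2 = R3 - (-0.0394) R2:  3.034787 phi_3 = 0.324724
Back-substitution:
  phi_hat_3 = 0.324724 / 3.034787 = 0.107001
  phi_hat_2 = (3.191003 - (-0.199)(0.107001)) / 5.050803 = 0.635997
  phi_hat_1 = (-0.5467 - (-0.5467)(0.635997) - (3.2495)(0.107001)) / 5.1093 = -0.107001
So phi_hat = [-0.1070, 0.6360, 0.1070].
Therefore phi_hat_1 = -0.1070.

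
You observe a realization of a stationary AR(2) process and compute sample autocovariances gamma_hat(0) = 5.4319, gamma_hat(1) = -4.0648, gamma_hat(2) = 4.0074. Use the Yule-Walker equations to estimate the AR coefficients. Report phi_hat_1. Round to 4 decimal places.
\hat\phi_{1} = -0.4460

The Yule-Walker equations for an AR(p) process read, in matrix form,
  Gamma_p phi = r_p,   with   (Gamma_p)_{ij} = gamma(|i - j|),
                       (r_p)_i = gamma(i),   i,j = 1..p.
Substitute the sample gammas (Toeplitz matrix and right-hand side of size 2):
  Gamma_p = [[5.4319, -4.0648], [-4.0648, 5.4319]]
  r_p     = [-4.0648, 4.0074]
Written out:
  5.4319 phi_1 - 4.0648 phi_2 = -4.0648
  -4.0648 phi_1 + 5.4319 phi_2 = 4.0074
Solve by Cramer's rule:
  det = gamma(0)^2 - gamma(1)^2 = (5.4319)^2 - (-4.0648)^2 = 29.50553761 - 16.52259904 = 12.98293857
  phi_hat_1 = [gamma(1) gamma(0) - gamma(1) gamma(2)] / det = [(-4.0648)(5.4319) - (-4.0648)(4.0074)] / 12.98293857 = -5.7903076 / 12.98293857 = -0.446
  phi_hat_2 = [gamma(0) gamma(2) - gamma(1)^2] / det = [(5.4319)(4.0074) - (-4.0648)^2] / 12.98293857 = 5.24519702 / 12.98293857 = 0.404
So phi_hat = [-0.4460, 0.4040].
Therefore phi_hat_1 = -0.4460.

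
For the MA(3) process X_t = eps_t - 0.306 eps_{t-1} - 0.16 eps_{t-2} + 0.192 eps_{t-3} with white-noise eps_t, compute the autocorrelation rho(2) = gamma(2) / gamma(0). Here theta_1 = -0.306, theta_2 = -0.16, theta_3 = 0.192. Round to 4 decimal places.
\rho(2) = -0.1892

For an MA(q) process with theta_0 = 1, the autocovariance is
  gamma(k) = sigma^2 * sum_{i=0..q-k} theta_i * theta_{i+k},
and rho(k) = gamma(k) / gamma(0). Sigma^2 cancels.
  numerator   = (1)*(-0.16) + (-0.306)*(0.192) = -0.218752.
  denominator = (1)^2 + (-0.306)^2 + (-0.16)^2 + (0.192)^2 = 1.1561.
  rho(2) = -0.218752 / 1.1561 = -0.1892.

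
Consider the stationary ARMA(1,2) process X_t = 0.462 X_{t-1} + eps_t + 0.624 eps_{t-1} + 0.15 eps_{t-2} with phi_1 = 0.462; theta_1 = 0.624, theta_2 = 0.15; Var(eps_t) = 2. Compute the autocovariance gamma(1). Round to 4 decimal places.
\gamma(1) = 4.0865

Multiply the model equation by X_{t-k} and take expectations. With theta_0 = psi_0 = 1 and psi_j the MA(infinity) weights, this gives
  gamma(k) - sum_i phi_i gamma(k-i) = c_k,
  c_k = sigma^2 * sum_{j=k..q} theta_j psi_{j-k}   (c_k = 0 for k > q),
using gamma(-m) = gamma(m).
psi-weights needed (psi_j = theta_j + sum_i phi_i psi_{j-i}):
  psi_1 = theta_1 + phi_1 = 0.624 + (0.462) = 1.086
  psi_2 = theta_2 + phi_1 psi_1 = 0.15 + (0.462)(1.086) = 0.651732
Right-hand sides:
  c_0 = sigma^2 (1 + theta_1 psi_1 + theta_2 psi_2) = 2 * (1 + (0.624)(1.086) + (0.15)(0.651732)) = 2 * 1.775424 = 3.550848
  c_1 = sigma^2 (theta_1 + theta_2 psi_1) = 2 * (0.624 + (0.15)(1.086)) = 1.5738
  c_2 = sigma^2 theta_2 = 2 * (0.15) = 0.3
Equations for k = 0 and k = 1 (AR order 1):
  gamma(0) = phi_1 gamma(1) + c_0
  gamma(1) = phi_1 gamma(0) + c_1
Substituting the second into the first: gamma(0) (1 - phi_1^2) = c_0 + phi_1 c_1, so
  gamma(0) = (c_0 + phi_1 c_1) / (1 - phi_1^2) = (3.550848 + (0.462)(1.5738)) / (1 - (0.462)^2) = 4.277943 / 0.786556 = 5.438829.
  gamma(1) = phi_1 gamma(0) + c_1 = (0.462)(5.438829) + (1.5738) = 4.086539.
Therefore gamma(1) = 4.0865 (to 4 decimal places).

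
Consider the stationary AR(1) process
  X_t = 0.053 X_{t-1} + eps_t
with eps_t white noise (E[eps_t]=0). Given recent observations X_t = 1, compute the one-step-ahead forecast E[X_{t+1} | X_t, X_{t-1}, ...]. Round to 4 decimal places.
E[X_{t+1} \mid \mathcal F_t] = 0.0530

For an AR(p) model X_t = c + sum_i phi_i X_{t-i} + eps_t, the
one-step-ahead conditional mean is
  E[X_{t+1} | X_t, ...] = c + sum_i phi_i X_{t+1-i}.
Substitute known values:
  E[X_{t+1} | ...] = (0.053) * (1)
                   = 0.0530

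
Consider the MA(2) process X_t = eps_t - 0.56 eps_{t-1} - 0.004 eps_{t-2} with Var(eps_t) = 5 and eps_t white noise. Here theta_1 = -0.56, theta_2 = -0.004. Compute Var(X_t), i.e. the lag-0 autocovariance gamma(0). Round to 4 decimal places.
\gamma(0) = 6.5681

For an MA(q) process X_t = eps_t + sum_i theta_i eps_{t-i} with
Var(eps_t) = sigma^2, the variance is
  gamma(0) = sigma^2 * (1 + sum_i theta_i^2).
  sum_i theta_i^2 = (-0.56)^2 + (-0.004)^2 = 0.3136 + 0.000016 = 0.313616.
  gamma(0) = 5 * (1 + 0.313616) = 5 * 1.313616 = 6.56808, which rounds to 6.5681.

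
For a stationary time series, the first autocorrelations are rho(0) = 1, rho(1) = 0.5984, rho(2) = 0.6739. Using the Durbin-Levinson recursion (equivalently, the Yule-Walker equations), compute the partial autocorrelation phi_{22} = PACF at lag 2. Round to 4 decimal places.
\phi_{22} = 0.4920

The PACF at lag k is phi_{kk}, the last component of the solution
to the Yule-Walker system G_k phi = r_k where
  (G_k)_{ij} = rho(|i - j|), (r_k)_i = rho(i), i,j = 1..k.
Equivalently, Durbin-Levinson gives phi_{kk} iteratively:
  phi_{11} = rho(1)
  phi_{kk} = [rho(k) - sum_{j=1..k-1} phi_{k-1,j} rho(k-j)]
            / [1 - sum_{j=1..k-1} phi_{k-1,j} rho(j)],
  phi_{k,j} = phi_{k-1,j} - phi_{kk} phi_{k-1,k-j},  j = 1..k-1.
Step k = 1:
  phi_11 = rho(1) = 0.5984.
Step k = 2:
  phi_22 = [rho(2) - phi_11 rho(1)] / [1 - phi_11 rho(1)] = [0.6739 - (0.5984)(0.5984)] / [1 - (0.5984)(0.5984)]
         = 0.31581744 / 0.64191744 = 0.492.
Therefore phi_{22} = 0.4920.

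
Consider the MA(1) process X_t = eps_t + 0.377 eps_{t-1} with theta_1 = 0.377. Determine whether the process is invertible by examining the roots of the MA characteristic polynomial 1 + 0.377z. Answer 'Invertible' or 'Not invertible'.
\text{Invertible}

The MA(q) characteristic polynomial is P(z) = 1 + 0.377z.
Invertibility requires all roots to lie outside the unit circle, i.e. |z| > 1 for every root.
This is linear in z: 1 + (0.377) z = 0  =>  z = -1/(0.377) = -2.65252,  |z| = 2.65252.
Moduli of all roots: 2.6525.
All moduli strictly greater than 1? Yes.
Verdict: Invertible.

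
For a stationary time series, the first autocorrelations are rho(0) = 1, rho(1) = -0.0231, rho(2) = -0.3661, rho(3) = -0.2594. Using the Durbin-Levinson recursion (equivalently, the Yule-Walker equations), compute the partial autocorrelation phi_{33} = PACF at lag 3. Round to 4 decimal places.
\phi_{33} = -0.3231

The PACF at lag k is phi_{kk}, the last component of the solution
to the Yule-Walker system G_k phi = r_k where
  (G_k)_{ij} = rho(|i - j|), (r_k)_i = rho(i), i,j = 1..k.
Equivalently, Durbin-Levinson gives phi_{kk} iteratively:
  phi_{11} = rho(1)
  phi_{kk} = [rho(k) - sum_{j=1..k-1} phi_{k-1,j} rho(k-j)]
            / [1 - sum_{j=1..k-1} phi_{k-1,j} rho(j)],
  phi_{k,j} = phi_{k-1,j} - phi_{kk} phi_{k-1,k-j},  j = 1..k-1.
Step k = 1:
  phi_11 = rho(1) = -0.0231.
Step k = 2:
  phi_22 = [rho(2) - phi_11 rho(1)] / [1 - phi_11 rho(1)] = [-0.3661 - (-0.0231)(-0.0231)] / [1 - (-0.0231)(-0.0231)]
         = -0.36663361 / 0.99946639 = -0.366829.
  Update: phi_21 = phi_11 - phi_22 phi_11 = -0.0231 - (-0.366829)(-0.0231) = -0.031574.
Step k = 3:
  phi_33 = [rho(3) - phi_21 rho(2) - phi_22 rho(1)] / [1 - phi_21 rho(1) - phi_22 rho(2)]
    numerator   = -0.2594 - (-0.031574)(-0.3661) - (-0.366829)(-0.0231) = -0.27943291
    denominator = 1 - (-0.031574)(-0.0231) - (-0.366829)(-0.3661) = 0.86497442
  phi_33 = -0.27943291 / 0.86497442 = -0.3231.
Therefore phi_{33} = -0.3231.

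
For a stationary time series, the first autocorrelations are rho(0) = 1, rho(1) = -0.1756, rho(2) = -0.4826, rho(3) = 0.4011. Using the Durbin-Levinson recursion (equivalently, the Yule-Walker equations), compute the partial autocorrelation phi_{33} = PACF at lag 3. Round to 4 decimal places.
\phi_{33} = 0.2559

The PACF at lag k is phi_{kk}, the last component of the solution
to the Yule-Walker system G_k phi = r_k where
  (G_k)_{ij} = rho(|i - j|), (r_k)_i = rho(i), i,j = 1..k.
Equivalently, Durbin-Levinson gives phi_{kk} iteratively:
  phi_{11} = rho(1)
  phi_{kk} = [rho(k) - sum_{j=1..k-1} phi_{k-1,j} rho(k-j)]
            / [1 - sum_{j=1..k-1} phi_{k-1,j} rho(j)],
  phi_{k,j} = phi_{k-1,j} - phi_{kk} phi_{k-1,k-j},  j = 1..k-1.
Step k = 1:
  phi_11 = rho(1) = -0.1756.
Step k = 2:
  phi_22 = [rho(2) - phi_11 rho(1)] / [1 - phi_11 rho(1)] = [-0.4826 - (-0.1756)(-0.1756)] / [1 - (-0.1756)(-0.1756)]
         = -0.51343536 / 0.96916464 = -0.529771.
  Update: phi_21 = phi_11 - phi_22 phi_11 = -0.1756 - (-0.529771)(-0.1756) = -0.268628.
Step k = 3:
  phi_33 = [rho(3) - phi_21 rho(2) - phi_22 rho(1)] / [1 - phi_21 rho(1) - phi_22 rho(2)]
    numerator   = 0.4011 - (-0.268628)(-0.4826) - (-0.529771)(-0.1756) = 0.17843243
    denominator = 1 - (-0.268628)(-0.1756) - (-0.529771)(-0.4826) = 0.69716145
  phi_33 = 0.17843243 / 0.69716145 = 0.2559.
Therefore phi_{33} = 0.2559.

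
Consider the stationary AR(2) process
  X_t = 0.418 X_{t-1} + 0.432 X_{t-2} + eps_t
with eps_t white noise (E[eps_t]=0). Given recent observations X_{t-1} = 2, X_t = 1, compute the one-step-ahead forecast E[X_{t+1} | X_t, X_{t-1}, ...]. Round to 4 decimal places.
E[X_{t+1} \mid \mathcal F_t] = 1.2820

For an AR(p) model X_t = c + sum_i phi_i X_{t-i} + eps_t, the
one-step-ahead conditional mean is
  E[X_{t+1} | X_t, ...] = c + sum_i phi_i X_{t+1-i}.
Substitute known values:
  E[X_{t+1} | ...] = (0.418) * (1) + (0.432) * (2)
                   = 1.2820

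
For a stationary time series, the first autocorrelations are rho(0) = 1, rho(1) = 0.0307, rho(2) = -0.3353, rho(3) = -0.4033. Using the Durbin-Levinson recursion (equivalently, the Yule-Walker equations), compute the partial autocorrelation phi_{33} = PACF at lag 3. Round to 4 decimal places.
\phi_{33} = -0.4281

The PACF at lag k is phi_{kk}, the last component of the solution
to the Yule-Walker system G_k phi = r_k where
  (G_k)_{ij} = rho(|i - j|), (r_k)_i = rho(i), i,j = 1..k.
Equivalently, Durbin-Levinson gives phi_{kk} iteratively:
  phi_{11} = rho(1)
  phi_{kk} = [rho(k) - sum_{j=1..k-1} phi_{k-1,j} rho(k-j)]
            / [1 - sum_{j=1..k-1} phi_{k-1,j} rho(j)],
  phi_{k,j} = phi_{k-1,j} - phi_{kk} phi_{k-1,k-j},  j = 1..k-1.
Step k = 1:
  phi_11 = rho(1) = 0.0307.
Step k = 2:
  phi_22 = [rho(2) - phi_11 rho(1)] / [1 - phi_11 rho(1)] = [-0.3353 - (0.0307)(0.0307)] / [1 - (0.0307)(0.0307)]
         = -0.33624249 / 0.99905751 = -0.33656.
  Update: phi_21 = phi_11 - phi_22 phi_11 = 0.0307 - (-0.33656)(0.0307) = 0.041032.
Step k = 3:
  phi_33 = [rho(3) - phi_21 rho(2) - phi_22 rho(1)] / [1 - phi_21 rho(1) - phi_22 rho(2)]
    numerator   = -0.4033 - (0.041032)(-0.3353) - (-0.33656)(0.0307) = -0.37920946
    denominator = 1 - (0.041032)(0.0307) - (-0.33656)(-0.3353) = 0.88589184
  phi_33 = -0.37920946 / 0.88589184 = -0.4281.
Therefore phi_{33} = -0.4281.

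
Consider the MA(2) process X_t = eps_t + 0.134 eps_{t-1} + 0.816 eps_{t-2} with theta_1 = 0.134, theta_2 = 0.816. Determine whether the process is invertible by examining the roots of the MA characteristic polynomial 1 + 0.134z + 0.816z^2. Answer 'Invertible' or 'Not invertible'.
\text{Invertible}

The MA(q) characteristic polynomial is P(z) = 1 + 0.134z + 0.816z^2.
Invertibility requires all roots to lie outside the unit circle, i.e. |z| > 1 for every root.
Set 1 + (0.134) z + (0.816) z^2 = 0, i.e. a z^2 + b z + c = 0 with a = 0.816, b = 0.134, c = 1.
Discriminant D = b^2 - 4ac = (0.134)^2 - 4*(0.816)*1 = 0.017956 - (3.264) = -3.246044.
D < 0, so the roots are the complex-conjugate pair z = (-b +/- i sqrt(-D)) / (2a) = -0.0821 +/- 1.104i.
For a conjugate pair |z|^2 = z * conj(z) = (product of roots) = c/a = 1/(0.816) = 1.22549, so |z| = sqrt(1.22549) = 1.107 for both roots.
Moduli of all roots: 1.1070, 1.1070.
All moduli strictly greater than 1? Yes.
Verdict: Invertible.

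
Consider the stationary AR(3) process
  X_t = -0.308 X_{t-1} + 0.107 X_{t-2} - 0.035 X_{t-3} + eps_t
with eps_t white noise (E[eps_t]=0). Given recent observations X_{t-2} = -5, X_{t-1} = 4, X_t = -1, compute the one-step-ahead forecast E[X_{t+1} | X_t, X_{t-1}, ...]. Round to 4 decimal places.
E[X_{t+1} \mid \mathcal F_t] = 0.9110

For an AR(p) model X_t = c + sum_i phi_i X_{t-i} + eps_t, the
one-step-ahead conditional mean is
  E[X_{t+1} | X_t, ...] = c + sum_i phi_i X_{t+1-i}.
Substitute known values:
  E[X_{t+1} | ...] = (-0.308) * (-1) + (0.107) * (4) + (-0.035) * (-5)
                   = 0.9110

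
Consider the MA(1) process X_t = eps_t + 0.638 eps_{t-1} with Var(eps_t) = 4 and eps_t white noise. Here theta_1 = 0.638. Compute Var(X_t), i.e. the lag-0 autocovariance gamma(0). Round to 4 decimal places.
\gamma(0) = 5.6282

For an MA(q) process X_t = eps_t + sum_i theta_i eps_{t-i} with
Var(eps_t) = sigma^2, the variance is
  gamma(0) = sigma^2 * (1 + sum_i theta_i^2).
  sum_i theta_i^2 = (0.638)^2 = 0.407044.
  gamma(0) = 4 * (1 + 0.407044) = 4 * 1.407044 = 5.628176, which rounds to 5.6282.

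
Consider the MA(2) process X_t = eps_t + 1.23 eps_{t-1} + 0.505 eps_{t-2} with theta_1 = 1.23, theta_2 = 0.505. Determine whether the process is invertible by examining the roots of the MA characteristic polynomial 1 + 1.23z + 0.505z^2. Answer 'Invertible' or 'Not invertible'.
\text{Invertible}

The MA(q) characteristic polynomial is P(z) = 1 + 1.23z + 0.505z^2.
Invertibility requires all roots to lie outside the unit circle, i.e. |z| > 1 for every root.
Set 1 + (1.23) z + (0.505) z^2 = 0, i.e. a z^2 + b z + c = 0 with a = 0.505, b = 1.23, c = 1.
Discriminant D = b^2 - 4ac = (1.23)^2 - 4*(0.505)*1 = 1.5129 - (2.02) = -0.5071.
D < 0, so the roots are the complex-conjugate pair z = (-b +/- i sqrt(-D)) / (2a) = -1.2178 +/- 0.7051i.
For a conjugate pair |z|^2 = z * conj(z) = (product of roots) = c/a = 1/(0.505) = 1.980198, so |z| = sqrt(1.980198) = 1.4072 for both roots.
Moduli of all roots: 1.4072, 1.4072.
All moduli strictly greater than 1? Yes.
Verdict: Invertible.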